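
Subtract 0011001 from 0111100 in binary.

Method 1 - Direct subtraction (column by column from the right: bit − bit − borrow-in; if negative, add 2 and borrow 1 from the next column):
borrow: 0000110
        0111100
-       0011001
---------------
        0100011

Method 2 - Add two's complement:
Two's complement of 0011001: invert → 1100110, add 1 → 1100111
  0111100
+ 1100111
---------
 10100011  (end carry out of the top bit = 1)
Discarding the end carry: 0100011
Decimal check:
  0111100 = 32 + 16 + 8 + 4 = 60
  0011001 = 16 + 8 + 1 = 25
  60 - 25 = 35, and 0100011 = 32 + 2 + 1 = 35 ✓



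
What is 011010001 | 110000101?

OR: 1 when either bit is 1
  011010001
| 110000101
-----------
  111010101
Decimal: 209 | 389 = 469



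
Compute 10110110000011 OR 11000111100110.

OR: 1 when either bit is 1
  10110110000011
| 11000111100110
----------------
  11110111100111
Decimal: 11651 | 12774 = 15847



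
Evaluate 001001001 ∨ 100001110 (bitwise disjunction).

OR: 1 when either bit is 1
  001001001
| 100001110
-----------
  101001111
Decimal: 73 | 270 = 335



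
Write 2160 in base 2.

Using repeated division by 2:
2160 ÷ 2 = 1080 remainder 0
1080 ÷ 2 = 540 remainder 0
540 ÷ 2 = 270 remainder 0
270 ÷ 2 = 135 remainder 0
135 ÷ 2 = 67 remainder 1
67 ÷ 2 = 33 remainder 1
33 ÷ 2 = 16 remainder 1
16 ÷ 2 = 8 remainder 0
8 ÷ 2 = 4 remainder 0
4 ÷ 2 = 2 remainder 0
2 ÷ 2 = 1 remainder 0
1 ÷ 2 = 0 remainder 1
Reading remainders bottom to top: 100001110000



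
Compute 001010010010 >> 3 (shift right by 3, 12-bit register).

Original: 001010010010 (decimal 658)
Shift right by 3 positions
Drop the 3 low bits; fill with zeros on the left
Result: 000001010010 (decimal 82)
Equivalent: 658 >> 3 = 658 ÷ 2^3 = 82



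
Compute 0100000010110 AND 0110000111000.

AND: 1 only when both bits are 1
  0100000010110
& 0110000111000
---------------
  0100000010000
Decimal: 2070 & 3128 = 2064



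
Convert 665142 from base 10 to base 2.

Using repeated division by 2:
665142 ÷ 2 = 332571 remainder 0
332571 ÷ 2 = 166285 remainder 1
166285 ÷ 2 = 83142 remainder 1
83142 ÷ 2 = 41571 remainder 0
41571 ÷ 2 = 20785 remainder 1
20785 ÷ 2 = 10392 remainder 1
10392 ÷ 2 = 5196 remainder 0
5196 ÷ 2 = 2598 remainder 0
2598 ÷ 2 = 1299 remainder 0
1299 ÷ 2 = 649 remainder 1
649 ÷ 2 = 324 remainder 1
324 ÷ 2 = 162 remainder 0
162 ÷ 2 = 81 remainder 0
81 ÷ 2 = 40 remainder 1
40 ÷ 2 = 20 remainder 0
20 ÷ 2 = 10 remainder 0
10 ÷ 2 = 5 remainder 0
5 ÷ 2 = 2 remainder 1
2 ÷ 2 = 1 remainder 0
1 ÷ 2 = 0 remainder 1
Reading remainders bottom to top: 10100010011000110110



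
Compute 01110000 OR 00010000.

OR: 1 when either bit is 1
  01110000
| 00010000
----------
  01110000
Decimal: 112 | 16 = 112



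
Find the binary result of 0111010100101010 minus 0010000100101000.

Method 1 - Direct subtraction (column by column from the right: bit − bit − borrow-in; if negative, add 2 and borrow 1 from the next column):
borrow: 0000000000000000
        0111010100101010
-       0010000100101000
------------------------
        0101010000000010

Method 2 - Add two's complement:
Two's complement of 0010000100101000: invert → 1101111011010111, add 1 → 1101111011011000
  0111010100101010
+ 1101111011011000
------------------
 10101010000000010  (end carry out of the top bit = 1)
Discarding the end carry: 0101010000000010
Decimal check:
  0111010100101010 = 16384 + 8192 + 4096 + 1024 + 256 + 32 + 8 + 2 = 29994
  0010000100101000 = 8192 + 256 + 32 + 8 = 8488
  29994 - 8488 = 21506, and 0101010000000010 = 16384 + 4096 + 1024 + 2 = 21506 ✓



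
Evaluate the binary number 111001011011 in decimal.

Sum of powers of 2 for each 1-bit:
2^0 + 2^1 + 2^3 + 2^4 + 2^6 + 2^9 + 2^10 + 2^11
= 1 + 2 + 8 + 16 + 64 + 512 + 1024 + 2048
= 3675



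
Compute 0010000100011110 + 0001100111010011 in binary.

Add column by column from the right: bit + bit + carry-in; write the sum mod 2, carry 1 when the sum is 2 or 3.
carry:  0000001000111100
        0010000100011110
+       0001100111010011
------------------------
       00011101011110001
(the carry out of the leftmost column, 0, becomes the leading bit)
Decimal check:
  0010000100011110 = 8192 + 256 + 16 + 8 + 4 + 2 = 8478
  0001100111010011 = 4096 + 2048 + 256 + 128 + 64 + 16 + 2 + 1 = 6611
  8478 + 6611 = 15089, and 00011101011110001 = 8192 + 4096 + 2048 + 512 + 128 + 64 + 32 + 16 + 1 = 15089 ✓



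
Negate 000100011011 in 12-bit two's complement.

Original: 000100011011
Step 1 - Invert all bits: 111011100100
Step 2 - Add 1: 111011100101
Verification: 000100011011 + 111011100101 = 1000000000000; discarding the end carry (carry out of the top bit) leaves the 12-bit value 000000000000, as required for x + (-x)



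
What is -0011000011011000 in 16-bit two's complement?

Original: 0011000011011000
Step 1 - Invert all bits: 1100111100100111
Step 2 - Add 1: 1100111100101000
Verification: 0011000011011000 + 1100111100101000 = 10000000000000000; discarding the end carry (carry out of the top bit) leaves the 16-bit value 0000000000000000, as required for x + (-x)



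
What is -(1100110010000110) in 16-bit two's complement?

Original (sign bit 1, negative): 1100110010000110
Step 1 - Invert all bits: 0011001101111001
Step 2 - Add 1: 0011001101111010
Verification: 1100110010000110 + 0011001101111010 = 10000000000000000; discarding the end carry (carry out of the top bit) leaves the 16-bit value 0000000000000000, as required for x + (-x)



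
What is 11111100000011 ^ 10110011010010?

XOR: 1 when bits differ
  11111100000011
^ 10110011010010
----------------
  01001111010001
Decimal: 16131 ^ 11474 = 5073



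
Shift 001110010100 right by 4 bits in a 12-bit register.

Original: 001110010100 (decimal 916)
Shift right by 4 positions
Drop the 4 low bits; fill with zeros on the left
Result: 000000111001 (decimal 57)
Equivalent: 916 >> 4 = 916 ÷ 2^4 = 57



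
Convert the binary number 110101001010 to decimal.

Sum of powers of 2 for each 1-bit:
2^1 + 2^3 + 2^6 + 2^8 + 2^10 + 2^11
= 2 + 8 + 64 + 256 + 1024 + 2048
= 3402



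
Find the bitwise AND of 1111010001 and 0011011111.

AND: 1 only when both bits are 1
  1111010001
& 0011011111
------------
  0011010001
Decimal: 977 & 223 = 209



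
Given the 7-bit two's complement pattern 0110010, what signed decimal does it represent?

Binary: 0110010
Sign bit: 0 (non-negative)
Read directly as an unsigned value:
0110010 = 32 + 16 + 2 = 50
Value: 50



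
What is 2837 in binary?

Using repeated division by 2:
2837 ÷ 2 = 1418 remainder 1
1418 ÷ 2 = 709 remainder 0
709 ÷ 2 = 354 remainder 1
354 ÷ 2 = 177 remainder 0
177 ÷ 2 = 88 remainder 1
88 ÷ 2 = 44 remainder 0
44 ÷ 2 = 22 remainder 0
22 ÷ 2 = 11 remainder 0
11 ÷ 2 = 5 remainder 1
5 ÷ 2 = 2 remainder 1
2 ÷ 2 = 1 remainder 0
1 ÷ 2 = 0 remainder 1
Reading remainders bottom to top: 101100010101



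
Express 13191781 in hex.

Using repeated division by 16 (digits 10–15 are A–F):
13191781 ÷ 16 = 824486 remainder 5
824486 ÷ 16 = 51530 remainder 6
51530 ÷ 16 = 3220 remainder 10 (A)
3220 ÷ 16 = 201 remainder 4
201 ÷ 16 = 12 remainder 9
12 ÷ 16 = 0 remainder 12 (C)
Reading remainders bottom to top: C94A65



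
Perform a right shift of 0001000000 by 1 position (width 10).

Original: 0001000000 (decimal 64)
Shift right by 1 position
Drop the 1 low bit; fill with zero on the left
Result: 0000100000 (decimal 32)
Equivalent: 64 >> 1 = 64 ÷ 2^1 = 32



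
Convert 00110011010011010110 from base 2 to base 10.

Sum of powers of 2 for each 1-bit:
2^1 + 2^2 + 2^4 + 2^6 + 2^7 + 2^10 + 2^12 + 2^13 + 2^16 + 2^17
= 2 + 4 + 16 + 64 + 128 + 1024 + 4096 + 8192 + 65536 + 131072
= 210134



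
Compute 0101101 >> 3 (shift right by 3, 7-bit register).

Original: 0101101 (decimal 45)
Shift right by 3 positions
Drop the 3 low bits; fill with zeros on the left
Result: 0000101 (decimal 5)
Equivalent: 45 >> 3 = 45 ÷ 2^3 = 5



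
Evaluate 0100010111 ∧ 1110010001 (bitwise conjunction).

AND: 1 only when both bits are 1
  0100010111
& 1110010001
------------
  0100010001
Decimal: 279 & 913 = 273



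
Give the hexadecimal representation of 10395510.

Using repeated division by 16 (digits 10–15 are A–F):
10395510 ÷ 16 = 649719 remainder 6
649719 ÷ 16 = 40607 remainder 7
40607 ÷ 16 = 2537 remainder 15 (F)
2537 ÷ 16 = 158 remainder 9
158 ÷ 16 = 9 remainder 14 (E)
9 ÷ 16 = 0 remainder 9
Reading remainders bottom to top: 9E9F76



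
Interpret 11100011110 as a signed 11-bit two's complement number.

Binary: 11100011110
Sign bit: 1 (negative)
Invert: 00011100001
Add 1:  00011100010
Magnitude: 00011100010 = 128 + 64 + 32 + 2 = 226
Value: -226



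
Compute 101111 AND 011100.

AND: 1 only when both bits are 1
  101111
& 011100
--------
  001100
Decimal: 47 & 28 = 12



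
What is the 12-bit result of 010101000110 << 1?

Original: 010101000110 (decimal 1350)
Shift left by 1 position
Append 1 zero on the right
Result: 101010001100 (decimal 2700)
Equivalent: 1350 << 1 = 1350 × 2^1 = 2700



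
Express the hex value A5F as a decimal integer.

Expand by place value (powers of 16):
Digit values: A = 10, F = 15
A5F = 10 × 16^2 + 5 × 16^1 + 15 × 16^0
= 10 × 256 + 5 × 16 + 15 × 1
= 2560 + 80 + 15
= 2655



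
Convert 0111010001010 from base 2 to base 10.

Sum of powers of 2 for each 1-bit:
2^1 + 2^3 + 2^7 + 2^9 + 2^10 + 2^11
= 2 + 8 + 128 + 512 + 1024 + 2048
= 3722



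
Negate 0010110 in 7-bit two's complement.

Original: 0010110
Step 1 - Invert all bits: 1101001
Step 2 - Add 1: 1101010
Verification: 0010110 + 1101010 = 10000000; discarding the end carry (carry out of the top bit) leaves the 7-bit value 0000000, as required for x + (-x)



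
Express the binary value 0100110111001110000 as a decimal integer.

Sum of powers of 2 for each 1-bit:
2^4 + 2^5 + 2^6 + 2^9 + 2^10 + 2^11 + 2^13 + 2^14 + 2^17
= 16 + 32 + 64 + 512 + 1024 + 2048 + 8192 + 16384 + 131072
= 159344



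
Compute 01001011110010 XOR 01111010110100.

XOR: 1 when bits differ
  01001011110010
^ 01111010110100
----------------
  00110001000110
Decimal: 4850 ^ 7860 = 3142



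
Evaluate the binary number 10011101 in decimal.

Sum of powers of 2 for each 1-bit:
2^0 + 2^2 + 2^3 + 2^4 + 2^7
= 1 + 4 + 8 + 16 + 128
= 157



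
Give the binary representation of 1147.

Using repeated division by 2:
1147 ÷ 2 = 573 remainder 1
573 ÷ 2 = 286 remainder 1
286 ÷ 2 = 143 remainder 0
143 ÷ 2 = 71 remainder 1
71 ÷ 2 = 35 remainder 1
35 ÷ 2 = 17 remainder 1
17 ÷ 2 = 8 remainder 1
8 ÷ 2 = 4 remainder 0
4 ÷ 2 = 2 remainder 0
2 ÷ 2 = 1 remainder 0
1 ÷ 2 = 0 remainder 1
Reading remainders bottom to top: 10001111011



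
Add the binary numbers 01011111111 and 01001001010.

Add column by column from the right: bit + bit + carry-in; write the sum mod 2, carry 1 when the sum is 2 or 3.
carry:  10111111100
        01011111111
+       01001001010
-------------------
       010101001001
(the carry out of the leftmost column, 0, becomes the leading bit)
Decimal check:
  01011111111 = 512 + 128 + 64 + 32 + 16 + 8 + 4 + 2 + 1 = 767
  01001001010 = 512 + 64 + 8 + 2 = 586
  767 + 586 = 1353, and 010101001001 = 1024 + 256 + 64 + 8 + 1 = 1353 ✓



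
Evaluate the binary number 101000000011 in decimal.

Sum of powers of 2 for each 1-bit:
2^0 + 2^1 + 2^9 + 2^11
= 1 + 2 + 512 + 2048
= 2563



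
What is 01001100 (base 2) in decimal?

Sum of powers of 2 for each 1-bit:
2^2 + 2^3 + 2^6
= 4 + 8 + 64
= 76



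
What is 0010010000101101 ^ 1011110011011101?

XOR: 1 when bits differ
  0010010000101101
^ 1011110011011101
------------------
  1001100011110000
Decimal: 9261 ^ 48349 = 39152



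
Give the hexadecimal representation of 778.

Using repeated division by 16 (digits 10–15 are A–F):
778 ÷ 16 = 48 remainder 10 (A)
48 ÷ 16 = 3 remainder 0
3 ÷ 16 = 0 remainder 3
Reading remainders bottom to top: 30A



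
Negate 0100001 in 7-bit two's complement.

Original: 0100001
Step 1 - Invert all bits: 1011110
Step 2 - Add 1: 1011111
Verification: 0100001 + 1011111 = 10000000; discarding the end carry (carry out of the top bit) leaves the 7-bit value 0000000, as required for x + (-x)



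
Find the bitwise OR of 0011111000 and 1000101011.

OR: 1 when either bit is 1
  0011111000
| 1000101011
------------
  1011111011
Decimal: 248 | 555 = 763



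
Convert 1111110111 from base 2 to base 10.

Sum of powers of 2 for each 1-bit:
2^0 + 2^1 + 2^2 + 2^4 + 2^5 + 2^6 + 2^7 + 2^8 + 2^9
= 1 + 2 + 4 + 16 + 32 + 64 + 128 + 256 + 512
= 1015



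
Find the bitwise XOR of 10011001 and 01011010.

XOR: 1 when bits differ
  10011001
^ 01011010
----------
  11000011
Decimal: 153 ^ 90 = 195



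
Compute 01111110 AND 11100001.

AND: 1 only when both bits are 1
  01111110
& 11100001
----------
  01100000
Decimal: 126 & 225 = 96



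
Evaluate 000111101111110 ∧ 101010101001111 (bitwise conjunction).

AND: 1 only when both bits are 1
  000111101111110
& 101010101001111
-----------------
  000010101001110
Decimal: 3966 & 21839 = 1358



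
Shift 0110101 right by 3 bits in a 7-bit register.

Original: 0110101 (decimal 53)
Shift right by 3 positions
Drop the 3 low bits; fill with zeros on the left
Result: 0000110 (decimal 6)
Equivalent: 53 >> 3 = 53 ÷ 2^3 = 6



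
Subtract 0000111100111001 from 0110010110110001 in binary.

Method 1 - Direct subtraction (column by column from the right: bit − bit − borrow-in; if negative, add 2 and borrow 1 from the next column):
borrow: 0011110011110000
        0110010110110001
-       0000111100111001
------------------------
        0101011001111000

Method 2 - Add two's complement:
Two's complement of 0000111100111001: invert → 1111000011000110, add 1 → 1111000011000111
  0110010110110001
+ 1111000011000111
------------------
 10101011001111000  (end carry out of the top bit = 1)
Discarding the end carry: 0101011001111000
Decimal check:
  0110010110110001 = 16384 + 8192 + 1024 + 256 + 128 + 32 + 16 + 1 = 26033
  0000111100111001 = 2048 + 1024 + 512 + 256 + 32 + 16 + 8 + 1 = 3897
  26033 - 3897 = 22136, and 0101011001111000 = 16384 + 4096 + 1024 + 512 + 64 + 32 + 16 + 8 = 22136 ✓



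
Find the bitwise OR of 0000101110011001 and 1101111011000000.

OR: 1 when either bit is 1
  0000101110011001
| 1101111011000000
------------------
  1101111111011001
Decimal: 2969 | 57024 = 57305



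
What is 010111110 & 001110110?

AND: 1 only when both bits are 1
  010111110
& 001110110
-----------
  000110110
Decimal: 190 & 118 = 54



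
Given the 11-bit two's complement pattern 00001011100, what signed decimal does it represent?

Binary: 00001011100
Sign bit: 0 (non-negative)
Read directly as an unsigned value:
00001011100 = 64 + 16 + 8 + 4 = 92
Value: 92



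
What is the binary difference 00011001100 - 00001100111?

Method 1 - Direct subtraction (column by column from the right: bit − bit − borrow-in; if negative, add 2 and borrow 1 from the next column):
borrow: 00011001110
        00011001100
-       00001100111
-------------------
        00001100101

Method 2 - Add two's complement:
Two's complement of 00001100111: invert → 11110011000, add 1 → 11110011001
  00011001100
+ 11110011001
-------------
 100001100101  (end carry out of the top bit = 1)
Discarding the end carry: 00001100101
Decimal check:
  00011001100 = 128 + 64 + 8 + 4 = 204
  00001100111 = 64 + 32 + 4 + 2 + 1 = 103
  204 - 103 = 101, and 00001100101 = 64 + 32 + 4 + 1 = 101 ✓



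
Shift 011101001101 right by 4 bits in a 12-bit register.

Original: 011101001101 (decimal 1869)
Shift right by 4 positions
Drop the 4 low bits; fill with zeros on the left
Result: 000001110100 (decimal 116)
Equivalent: 1869 >> 4 = 1869 ÷ 2^4 = 116



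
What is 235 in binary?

Using repeated division by 2:
235 ÷ 2 = 117 remainder 1
117 ÷ 2 = 58 remainder 1
58 ÷ 2 = 29 remainder 0
29 ÷ 2 = 14 remainder 1
14 ÷ 2 = 7 remainder 0
7 ÷ 2 = 3 remainder 1
3 ÷ 2 = 1 remainder 1
1 ÷ 2 = 0 remainder 1
Reading remainders bottom to top: 11101011



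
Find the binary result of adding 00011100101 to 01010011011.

Add column by column from the right: bit + bit + carry-in; write the sum mod 2, carry 1 when the sum is 2 or 3.
carry:  00111111110
        00011100101
+       01010011011
-------------------
       001110000000
(the carry out of the leftmost column, 0, becomes the leading bit)
Decimal check:
  00011100101 = 128 + 64 + 32 + 4 + 1 = 229
  01010011011 = 512 + 128 + 16 + 8 + 2 + 1 = 667
  229 + 667 = 896, and 001110000000 = 512 + 256 + 128 = 896 ✓



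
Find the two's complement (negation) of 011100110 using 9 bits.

Original: 011100110
Step 1 - Invert all bits: 100011001
Step 2 - Add 1: 100011010
Verification: 011100110 + 100011010 = 1000000000; discarding the end carry (carry out of the top bit) leaves the 9-bit value 000000000, as required for x + (-x)



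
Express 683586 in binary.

Using repeated division by 2:
683586 ÷ 2 = 341793 remainder 0
341793 ÷ 2 = 170896 remainder 1
170896 ÷ 2 = 85448 remainder 0
85448 ÷ 2 = 42724 remainder 0
42724 ÷ 2 = 21362 remainder 0
21362 ÷ 2 = 10681 remainder 0
10681 ÷ 2 = 5340 remainder 1
5340 ÷ 2 = 2670 remainder 0
2670 ÷ 2 = 1335 remainder 0
1335 ÷ 2 = 667 remainder 1
667 ÷ 2 = 333 remainder 1
333 ÷ 2 = 166 remainder 1
166 ÷ 2 = 83 remainder 0
83 ÷ 2 = 41 remainder 1
41 ÷ 2 = 20 remainder 1
20 ÷ 2 = 10 remainder 0
10 ÷ 2 = 5 remainder 0
5 ÷ 2 = 2 remainder 1
2 ÷ 2 = 1 remainder 0
1 ÷ 2 = 0 remainder 1
Reading remainders bottom to top: 10100110111001000010



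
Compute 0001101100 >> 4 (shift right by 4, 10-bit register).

Original: 0001101100 (decimal 108)
Shift right by 4 positions
Drop the 4 low bits; fill with zeros on the left
Result: 0000000110 (decimal 6)
Equivalent: 108 >> 4 = 108 ÷ 2^4 = 6



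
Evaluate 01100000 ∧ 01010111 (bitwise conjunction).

AND: 1 only when both bits are 1
  01100000
& 01010111
----------
  01000000
Decimal: 96 & 87 = 64



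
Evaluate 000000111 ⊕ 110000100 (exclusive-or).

XOR: 1 when bits differ
  000000111
^ 110000100
-----------
  110000011
Decimal: 7 ^ 388 = 387



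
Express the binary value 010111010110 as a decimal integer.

Sum of powers of 2 for each 1-bit:
2^1 + 2^2 + 2^4 + 2^6 + 2^7 + 2^8 + 2^10
= 2 + 4 + 16 + 64 + 128 + 256 + 1024
= 1494



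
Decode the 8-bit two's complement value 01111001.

Binary: 01111001
Sign bit: 0 (non-negative)
Read directly as an unsigned value:
01111001 = 64 + 32 + 16 + 8 + 1 = 121
Value: 121



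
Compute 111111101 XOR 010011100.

XOR: 1 when bits differ
  111111101
^ 010011100
-----------
  101100001
Decimal: 509 ^ 156 = 353



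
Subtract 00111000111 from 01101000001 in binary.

Method 1 - Direct subtraction (column by column from the right: bit − bit − borrow-in; if negative, add 2 and borrow 1 from the next column):
borrow: 01111111100
        01101000001
-       00111000111
-------------------
        00101111010

Method 2 - Add two's complement:
Two's complement of 00111000111: invert → 11000111000, add 1 → 11000111001
  01101000001
+ 11000111001
-------------
 100101111010  (end carry out of the top bit = 1)
Discarding the end carry: 00101111010
Decimal check:
  01101000001 = 512 + 256 + 64 + 1 = 833
  00111000111 = 256 + 128 + 64 + 4 + 2 + 1 = 455
  833 - 455 = 378, and 00101111010 = 256 + 64 + 32 + 16 + 8 + 2 = 378 ✓



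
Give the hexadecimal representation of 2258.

Using repeated division by 16 (digits 10–15 are A–F):
2258 ÷ 16 = 141 remainder 2
141 ÷ 16 = 8 remainder 13 (D)
8 ÷ 16 = 0 remainder 8
Reading remainders bottom to top: 8D2



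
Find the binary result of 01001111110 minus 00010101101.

Method 1 - Direct subtraction (column by column from the right: bit − bit − borrow-in; if negative, add 2 and borrow 1 from the next column):
borrow: 01100000010
        01001111110
-       00010101101
-------------------
        00111010001

Method 2 - Add two's complement:
Two's complement of 00010101101: invert → 11101010010, add 1 → 11101010011
  01001111110
+ 11101010011
-------------
 100111010001  (end carry out of the top bit = 1)
Discarding the end carry: 00111010001
Decimal check:
  01001111110 = 512 + 64 + 32 + 16 + 8 + 4 + 2 = 638
  00010101101 = 128 + 32 + 8 + 4 + 1 = 173
  638 - 173 = 465, and 00111010001 = 256 + 128 + 64 + 16 + 1 = 465 ✓



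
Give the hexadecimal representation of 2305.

Using repeated division by 16 (digits 10–15 are A–F):
2305 ÷ 16 = 144 remainder 1
144 ÷ 16 = 9 remainder 0
9 ÷ 16 = 0 remainder 9
Reading remainders bottom to top: 901



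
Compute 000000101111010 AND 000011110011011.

AND: 1 only when both bits are 1
  000000101111010
& 000011110011011
-----------------
  000000100011010
Decimal: 378 & 1947 = 282



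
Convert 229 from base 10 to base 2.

Using repeated division by 2:
229 ÷ 2 = 114 remainder 1
114 ÷ 2 = 57 remainder 0
57 ÷ 2 = 28 remainder 1
28 ÷ 2 = 14 remainder 0
14 ÷ 2 = 7 remainder 0
7 ÷ 2 = 3 remainder 1
3 ÷ 2 = 1 remainder 1
1 ÷ 2 = 0 remainder 1
Reading remainders bottom to top: 11100101



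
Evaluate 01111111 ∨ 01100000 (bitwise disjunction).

OR: 1 when either bit is 1
  01111111
| 01100000
----------
  01111111
Decimal: 127 | 96 = 127



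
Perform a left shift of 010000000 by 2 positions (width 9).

Original: 010000000 (decimal 128)
Shift left by 2 positions
Append 2 zeros on the right and drop the 2 high bits that overflow the 9-bit width
Result: 000000000 (decimal 0)
Equivalent: 128 << 2 = 128 × 2^2 = 512, truncated to 9 bits = 0



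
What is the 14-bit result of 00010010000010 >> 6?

Original: 00010010000010 (decimal 1154)
Shift right by 6 positions
Drop the 6 low bits; fill with zeros on the left
Result: 00000000010010 (decimal 18)
Equivalent: 1154 >> 6 = 1154 ÷ 2^6 = 18



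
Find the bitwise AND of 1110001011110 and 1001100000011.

AND: 1 only when both bits are 1
  1110001011110
& 1001100000011
---------------
  1000000000010
Decimal: 7262 & 4867 = 4098



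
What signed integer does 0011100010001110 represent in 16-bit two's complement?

Binary: 0011100010001110
Sign bit: 0 (non-negative)
Read directly as an unsigned value:
0011100010001110 = 8192 + 4096 + 2048 + 128 + 8 + 4 + 2 = 14478
Value: 14478



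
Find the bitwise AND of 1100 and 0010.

AND: 1 only when both bits are 1
  1100
& 0010
------
  0000
Decimal: 12 & 2 = 0



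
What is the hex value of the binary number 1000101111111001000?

Group into 4-bit nibbles from right:
  0100 = 4
  0101 = 5
  1111 = F
  1100 = C
  1000 = 8
Result: 45FC8



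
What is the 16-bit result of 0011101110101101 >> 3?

Original: 0011101110101101 (decimal 15277)
Shift right by 3 positions
Drop the 3 low bits; fill with zeros on the left
Result: 0000011101110101 (decimal 1909)
Equivalent: 15277 >> 3 = 15277 ÷ 2^3 = 1909



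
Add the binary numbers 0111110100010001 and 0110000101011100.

Add column by column from the right: bit + bit + carry-in; write the sum mod 2, carry 1 when the sum is 2 or 3.
carry:  1100001000100000
        0111110100010001
+       0110000101011100
------------------------
       01101111001101101
(the carry out of the leftmost column, 0, becomes the leading bit)
Decimal check:
  0111110100010001 = 16384 + 8192 + 4096 + 2048 + 1024 + 256 + 16 + 1 = 32017
  0110000101011100 = 16384 + 8192 + 256 + 64 + 16 + 8 + 4 = 24924
  32017 + 24924 = 56941, and 01101111001101101 = 32768 + 16384 + 4096 + 2048 + 1024 + 512 + 64 + 32 + 8 + 4 + 1 = 56941 ✓



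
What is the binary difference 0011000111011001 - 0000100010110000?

Method 1 - Direct subtraction (column by column from the right: bit − bit − borrow-in; if negative, add 2 and borrow 1 from the next column):
borrow: 0001000001000000
        0011000111011001
-       0000100010110000
------------------------
        0010100100101001

Method 2 - Add two's complement:
Two's complement of 0000100010110000: invert → 1111011101001111, add 1 → 1111011101010000
  0011000111011001
+ 1111011101010000
------------------
 10010100100101001  (end carry out of the top bit = 1)
Discarding the end carry: 0010100100101001
Decimal check:
  0011000111011001 = 8192 + 4096 + 256 + 128 + 64 + 16 + 8 + 1 = 12761
  0000100010110000 = 2048 + 128 + 32 + 16 = 2224
  12761 - 2224 = 10537, and 0010100100101001 = 8192 + 2048 + 256 + 32 + 8 + 1 = 10537 ✓



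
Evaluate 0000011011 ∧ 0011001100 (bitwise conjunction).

AND: 1 only when both bits are 1
  0000011011
& 0011001100
------------
  0000001000
Decimal: 27 & 204 = 8



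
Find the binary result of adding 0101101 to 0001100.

Add column by column from the right: bit + bit + carry-in; write the sum mod 2, carry 1 when the sum is 2 or 3.
carry:  0011000
        0101101
+       0001100
---------------
       00111001
(the carry out of the leftmost column, 0, becomes the leading bit)
Decimal check:
  0101101 = 32 + 8 + 4 + 1 = 45
  0001100 = 8 + 4 = 12
  45 + 12 = 57, and 00111001 = 32 + 16 + 8 + 1 = 57 ✓



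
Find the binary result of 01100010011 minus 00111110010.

Method 1 - Direct subtraction (column by column from the right: bit − bit − borrow-in; if negative, add 2 and borrow 1 from the next column):
borrow: 01111000000
        01100010011
-       00111110010
-------------------
        00100100001

Method 2 - Add two's complement:
Two's complement of 00111110010: invert → 11000001101, add 1 → 11000001110
  01100010011
+ 11000001110
-------------
 100100100001  (end carry out of the top bit = 1)
Discarding the end carry: 00100100001
Decimal check:
  01100010011 = 512 + 256 + 16 + 2 + 1 = 787
  00111110010 = 256 + 128 + 64 + 32 + 16 + 2 = 498
  787 - 498 = 289, and 00100100001 = 256 + 32 + 1 = 289 ✓



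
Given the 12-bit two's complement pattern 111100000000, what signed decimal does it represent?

Binary: 111100000000
Sign bit: 1 (negative)
Invert: 000011111111
Add 1:  000100000000
Magnitude: 000100000000 = 256
Value: -256



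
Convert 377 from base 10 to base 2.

Using repeated division by 2:
377 ÷ 2 = 188 remainder 1
188 ÷ 2 = 94 remainder 0
94 ÷ 2 = 47 remainder 0
47 ÷ 2 = 23 remainder 1
23 ÷ 2 = 11 remainder 1
11 ÷ 2 = 5 remainder 1
5 ÷ 2 = 2 remainder 1
2 ÷ 2 = 1 remainder 0
1 ÷ 2 = 0 remainder 1
Reading remainders bottom to top: 101111001



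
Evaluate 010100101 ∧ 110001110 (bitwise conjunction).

AND: 1 only when both bits are 1
  010100101
& 110001110
-----------
  010000100
Decimal: 165 & 398 = 132



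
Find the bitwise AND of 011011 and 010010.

AND: 1 only when both bits are 1
  011011
& 010010
--------
  010010
Decimal: 27 & 18 = 18



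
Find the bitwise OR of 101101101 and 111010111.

OR: 1 when either bit is 1
  101101101
| 111010111
-----------
  111111111
Decimal: 365 | 471 = 511



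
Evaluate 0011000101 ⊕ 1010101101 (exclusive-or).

XOR: 1 when bits differ
  0011000101
^ 1010101101
------------
  1001101000
Decimal: 197 ^ 685 = 616



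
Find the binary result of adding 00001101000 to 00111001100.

Add column by column from the right: bit + bit + carry-in; write the sum mod 2, carry 1 when the sum is 2 or 3.
carry:  01110010000
        00001101000
+       00111001100
-------------------
       001000110100
(the carry out of the leftmost column, 0, becomes the leading bit)
Decimal check:
  00001101000 = 64 + 32 + 8 = 104
  00111001100 = 256 + 128 + 64 + 8 + 4 = 460
  104 + 460 = 564, and 001000110100 = 512 + 32 + 16 + 4 = 564 ✓



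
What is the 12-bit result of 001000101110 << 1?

Original: 001000101110 (decimal 558)
Shift left by 1 position
Append 1 zero on the right
Result: 010001011100 (decimal 1116)
Equivalent: 558 << 1 = 558 × 2^1 = 1116



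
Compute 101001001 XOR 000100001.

XOR: 1 when bits differ
  101001001
^ 000100001
-----------
  101101000
Decimal: 329 ^ 33 = 360



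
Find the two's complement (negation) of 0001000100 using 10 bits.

Original: 0001000100
Step 1 - Invert all bits: 1110111011
Step 2 - Add 1: 1110111100
Verification: 0001000100 + 1110111100 = 10000000000; discarding the end carry (carry out of the top bit) leaves the 10-bit value 0000000000, as required for x + (-x)



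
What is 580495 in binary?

Using repeated division by 2:
580495 ÷ 2 = 290247 remainder 1
290247 ÷ 2 = 145123 remainder 1
145123 ÷ 2 = 72561 remainder 1
72561 ÷ 2 = 36280 remainder 1
36280 ÷ 2 = 18140 remainder 0
18140 ÷ 2 = 9070 remainder 0
9070 ÷ 2 = 4535 remainder 0
4535 ÷ 2 = 2267 remainder 1
2267 ÷ 2 = 1133 remainder 1
1133 ÷ 2 = 566 remainder 1
566 ÷ 2 = 283 remainder 0
283 ÷ 2 = 141 remainder 1
141 ÷ 2 = 70 remainder 1
70 ÷ 2 = 35 remainder 0
35 ÷ 2 = 17 remainder 1
17 ÷ 2 = 8 remainder 1
8 ÷ 2 = 4 remainder 0
4 ÷ 2 = 2 remainder 0
2 ÷ 2 = 1 remainder 0
1 ÷ 2 = 0 remainder 1
Reading remainders bottom to top: 10001101101110001111



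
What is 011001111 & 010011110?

AND: 1 only when both bits are 1
  011001111
& 010011110
-----------
  010001110
Decimal: 207 & 158 = 142



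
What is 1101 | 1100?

OR: 1 when either bit is 1
  1101
| 1100
------
  1101
Decimal: 13 | 12 = 13



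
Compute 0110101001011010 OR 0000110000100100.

OR: 1 when either bit is 1
  0110101001011010
| 0000110000100100
------------------
  0110111001111110
Decimal: 27226 | 3108 = 28286



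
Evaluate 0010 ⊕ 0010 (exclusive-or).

XOR: 1 when bits differ
  0010
^ 0010
------
  0000
Decimal: 2 ^ 2 = 0



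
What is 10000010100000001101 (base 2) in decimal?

Sum of powers of 2 for each 1-bit:
2^0 + 2^2 + 2^3 + 2^11 + 2^13 + 2^19
= 1 + 4 + 8 + 2048 + 8192 + 524288
= 534541



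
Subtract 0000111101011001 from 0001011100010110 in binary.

Method 1 - Direct subtraction (column by column from the right: bit − bit − borrow-in; if negative, add 2 and borrow 1 from the next column):
borrow: 0001111111110010
        0001011100010110
-       0000111101011001
------------------------
        0000011110111101

Method 2 - Add two's complement:
Two's complement of 0000111101011001: invert → 1111000010100110, add 1 → 1111000010100111
  0001011100010110
+ 1111000010100111
------------------
 10000011110111101  (end carry out of the top bit = 1)
Discarding the end carry: 0000011110111101
Decimal check:
  0001011100010110 = 4096 + 1024 + 512 + 256 + 16 + 4 + 2 = 5910
  0000111101011001 = 2048 + 1024 + 512 + 256 + 64 + 16 + 8 + 1 = 3929
  5910 - 3929 = 1981, and 0000011110111101 = 1024 + 512 + 256 + 128 + 32 + 16 + 8 + 4 + 1 = 1981 ✓



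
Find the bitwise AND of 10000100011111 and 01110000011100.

AND: 1 only when both bits are 1
  10000100011111
& 01110000011100
----------------
  00000000011100
Decimal: 8479 & 7196 = 28



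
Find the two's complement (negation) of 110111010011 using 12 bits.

Original (sign bit 1, negative): 110111010011
Step 1 - Invert all bits: 001000101100
Step 2 - Add 1: 001000101101
Verification: 110111010011 + 001000101101 = 1000000000000; discarding the end carry (carry out of the top bit) leaves the 12-bit value 000000000000, as required for x + (-x)



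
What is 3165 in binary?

Using repeated division by 2:
3165 ÷ 2 = 1582 remainder 1
1582 ÷ 2 = 791 remainder 0
791 ÷ 2 = 395 remainder 1
395 ÷ 2 = 197 remainder 1
197 ÷ 2 = 98 remainder 1
98 ÷ 2 = 49 remainder 0
49 ÷ 2 = 24 remainder 1
24 ÷ 2 = 12 remainder 0
12 ÷ 2 = 6 remainder 0
6 ÷ 2 = 3 remainder 0
3 ÷ 2 = 1 remainder 1
1 ÷ 2 = 0 remainder 1
Reading remainders bottom to top: 110001011101



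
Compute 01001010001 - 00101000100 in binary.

Method 1 - Direct subtraction (column by column from the right: bit − bit − borrow-in; if negative, add 2 and borrow 1 from the next column):
borrow: 01000011000
        01001010001
-       00101000100
-------------------
        00100001101

Method 2 - Add two's complement:
Two's complement of 00101000100: invert → 11010111011, add 1 → 11010111100
  01001010001
+ 11010111100
-------------
 100100001101  (end carry out of the top bit = 1)
Discarding the end carry: 00100001101
Decimal check:
  01001010001 = 512 + 64 + 16 + 1 = 593
  00101000100 = 256 + 64 + 4 = 324
  593 - 324 = 269, and 00100001101 = 256 + 8 + 4 + 1 = 269 ✓



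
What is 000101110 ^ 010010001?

XOR: 1 when bits differ
  000101110
^ 010010001
-----------
  010111111
Decimal: 46 ^ 145 = 191



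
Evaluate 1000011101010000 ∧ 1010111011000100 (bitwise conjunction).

AND: 1 only when both bits are 1
  1000011101010000
& 1010111011000100
------------------
  1000011001000000
Decimal: 34640 & 44740 = 34368



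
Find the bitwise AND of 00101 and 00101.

AND: 1 only when both bits are 1
  00101
& 00101
-------
  00101
Decimal: 5 & 5 = 5



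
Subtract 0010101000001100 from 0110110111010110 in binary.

Method 1 - Direct subtraction (column by column from the right: bit − bit − borrow-in; if negative, add 2 and borrow 1 from the next column):
borrow: 0000010000010000
        0110110111010110
-       0010101000001100
------------------------
        0100001111001010

Method 2 - Add two's complement:
Two's complement of 0010101000001100: invert → 1101010111110011, add 1 → 1101010111110100
  0110110111010110
+ 1101010111110100
------------------
 10100001111001010  (end carry out of the top bit = 1)
Discarding the end carry: 0100001111001010
Decimal check:
  0110110111010110 = 16384 + 8192 + 2048 + 1024 + 256 + 128 + 64 + 16 + 4 + 2 = 28118
  0010101000001100 = 8192 + 2048 + 512 + 8 + 4 = 10764
  28118 - 10764 = 17354, and 0100001111001010 = 16384 + 512 + 256 + 128 + 64 + 8 + 2 = 17354 ✓



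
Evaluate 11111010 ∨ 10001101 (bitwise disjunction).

OR: 1 when either bit is 1
  11111010
| 10001101
----------
  11111111
Decimal: 250 | 141 = 255



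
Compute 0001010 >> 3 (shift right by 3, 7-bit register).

Original: 0001010 (decimal 10)
Shift right by 3 positions
Drop the 3 low bits; fill with zeros on the left
Result: 0000001 (decimal 1)
Equivalent: 10 >> 3 = 10 ÷ 2^3 = 1



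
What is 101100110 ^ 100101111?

XOR: 1 when bits differ
  101100110
^ 100101111
-----------
  001001001
Decimal: 358 ^ 303 = 73



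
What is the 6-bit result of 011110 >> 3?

Original: 011110 (decimal 30)
Shift right by 3 positions
Drop the 3 low bits; fill with zeros on the left
Result: 000011 (decimal 3)
Equivalent: 30 >> 3 = 30 ÷ 2^3 = 3



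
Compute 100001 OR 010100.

OR: 1 when either bit is 1
  100001
| 010100
--------
  110101
Decimal: 33 | 20 = 53



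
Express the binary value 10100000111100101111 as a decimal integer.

Sum of powers of 2 for each 1-bit:
2^0 + 2^1 + 2^2 + 2^3 + 2^5 + 2^8 + 2^9 + 2^10 + 2^11 + 2^17 + 2^19
= 1 + 2 + 4 + 8 + 32 + 256 + 512 + 1024 + 2048 + 131072 + 524288
= 659247



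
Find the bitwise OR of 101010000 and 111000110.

OR: 1 when either bit is 1
  101010000
| 111000110
-----------
  111010110
Decimal: 336 | 454 = 470



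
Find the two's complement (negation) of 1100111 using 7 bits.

Original (sign bit 1, negative): 1100111
Step 1 - Invert all bits: 0011000
Step 2 - Add 1: 0011001
Verification: 1100111 + 0011001 = 10000000; discarding the end carry (carry out of the top bit) leaves the 7-bit value 0000000, as required for x + (-x)



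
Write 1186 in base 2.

Using repeated division by 2:
1186 ÷ 2 = 593 remainder 0
593 ÷ 2 = 296 remainder 1
296 ÷ 2 = 148 remainder 0
148 ÷ 2 = 74 remainder 0
74 ÷ 2 = 37 remainder 0
37 ÷ 2 = 18 remainder 1
18 ÷ 2 = 9 remainder 0
9 ÷ 2 = 4 remainder 1
4 ÷ 2 = 2 remainder 0
2 ÷ 2 = 1 remainder 0
1 ÷ 2 = 0 remainder 1
Reading remainders bottom to top: 10010100010



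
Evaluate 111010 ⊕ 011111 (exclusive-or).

XOR: 1 when bits differ
  111010
^ 011111
--------
  100101
Decimal: 58 ^ 31 = 37



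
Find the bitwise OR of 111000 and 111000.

OR: 1 when either bit is 1
  111000
| 111000
--------
  111000
Decimal: 56 | 56 = 56



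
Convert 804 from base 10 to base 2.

Using repeated division by 2:
804 ÷ 2 = 402 remainder 0
402 ÷ 2 = 201 remainder 0
201 ÷ 2 = 100 remainder 1
100 ÷ 2 = 50 remainder 0
50 ÷ 2 = 25 remainder 0
25 ÷ 2 = 12 remainder 1
12 ÷ 2 = 6 remainder 0
6 ÷ 2 = 3 remainder 0
3 ÷ 2 = 1 remainder 1
1 ÷ 2 = 0 remainder 1
Reading remainders bottom to top: 1100100100



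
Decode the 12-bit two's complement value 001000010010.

Binary: 001000010010
Sign bit: 0 (non-negative)
Read directly as an unsigned value:
001000010010 = 512 + 16 + 2 = 530
Value: 530



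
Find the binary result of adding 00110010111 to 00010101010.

Add column by column from the right: bit + bit + carry-in; write the sum mod 2, carry 1 when the sum is 2 or 3.
carry:  01101111100
        00110010111
+       00010101010
-------------------
       001001000001
(the carry out of the leftmost column, 0, becomes the leading bit)
Decimal check:
  00110010111 = 256 + 128 + 16 + 4 + 2 + 1 = 407
  00010101010 = 128 + 32 + 8 + 2 = 170
  407 + 170 = 577, and 001001000001 = 512 + 64 + 1 = 577 ✓



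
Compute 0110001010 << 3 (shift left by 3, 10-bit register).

Original: 0110001010 (decimal 394)
Shift left by 3 positions
Append 3 zeros on the right and drop the 3 high bits that overflow the 10-bit width
Result: 0001010000 (decimal 80)
Equivalent: 394 << 3 = 394 × 2^3 = 3152, truncated to 10 bits = 80



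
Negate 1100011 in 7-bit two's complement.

Original (sign bit 1, negative): 1100011
Step 1 - Invert all bits: 0011100
Step 2 - Add 1: 0011101
Verification: 1100011 + 0011101 = 10000000; discarding the end carry (carry out of the top bit) leaves the 7-bit value 0000000, as required for x + (-x)



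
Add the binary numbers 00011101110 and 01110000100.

Add column by column from the right: bit + bit + carry-in; write the sum mod 2, carry 1 when the sum is 2 or 3.
carry:  11100011000
        00011101110
+       01110000100
-------------------
       010001110010
(the carry out of the leftmost column, 0, becomes the leading bit)
Decimal check:
  00011101110 = 128 + 64 + 32 + 8 + 4 + 2 = 238
  01110000100 = 512 + 256 + 128 + 4 = 900
  238 + 900 = 1138, and 010001110010 = 1024 + 64 + 32 + 16 + 2 = 1138 ✓



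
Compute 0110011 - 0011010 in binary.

Method 1 - Direct subtraction (column by column from the right: bit − bit − borrow-in; if negative, add 2 and borrow 1 from the next column):
borrow: 0110000
        0110011
-       0011010
---------------
        0011001

Method 2 - Add two's complement:
Two's complement of 0011010: invert → 1100101, add 1 → 1100110
  0110011
+ 1100110
---------
 10011001  (end carry out of the top bit = 1)
Discarding the end carry: 0011001
Decimal check:
  0110011 = 32 + 16 + 2 + 1 = 51
  0011010 = 16 + 8 + 2 = 26
  51 - 26 = 25, and 0011001 = 16 + 8 + 1 = 25 ✓



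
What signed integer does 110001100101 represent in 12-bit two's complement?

Binary: 110001100101
Sign bit: 1 (negative)
Invert: 001110011010
Add 1:  001110011011
Magnitude: 001110011011 = 512 + 256 + 128 + 16 + 8 + 2 + 1 = 923
Value: -923



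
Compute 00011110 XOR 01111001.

XOR: 1 when bits differ
  00011110
^ 01111001
----------
  01100111
Decimal: 30 ^ 121 = 103



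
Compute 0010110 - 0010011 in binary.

Method 1 - Direct subtraction (column by column from the right: bit − bit − borrow-in; if negative, add 2 and borrow 1 from the next column):
borrow: 0000110
        0010110
-       0010011
---------------
        0000011

Method 2 - Add two's complement:
Two's complement of 0010011: invert → 1101100, add 1 → 1101101
  0010110
+ 1101101
---------
 10000011  (end carry out of the top bit = 1)
Discarding the end carry: 0000011
Decimal check:
  0010110 = 16 + 4 + 2 = 22
  0010011 = 16 + 2 + 1 = 19
  22 - 19 = 3, and 0000011 = 2 + 1 = 3 ✓



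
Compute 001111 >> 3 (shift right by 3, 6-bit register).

Original: 001111 (decimal 15)
Shift right by 3 positions
Drop the 3 low bits; fill with zeros on the left
Result: 000001 (decimal 1)
Equivalent: 15 >> 3 = 15 ÷ 2^3 = 1

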